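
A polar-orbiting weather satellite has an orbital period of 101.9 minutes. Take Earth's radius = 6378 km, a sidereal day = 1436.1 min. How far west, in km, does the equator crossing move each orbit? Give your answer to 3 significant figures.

T = 101.9 min = 6114.0 s.
During one orbit Earth rotates (6114.0 / 86166) × 360° = 25.54°.
At the equator that is 25.54° × (2π·6378/360) km/° = 25.54 × 111.3 = 2844 km.

2840 km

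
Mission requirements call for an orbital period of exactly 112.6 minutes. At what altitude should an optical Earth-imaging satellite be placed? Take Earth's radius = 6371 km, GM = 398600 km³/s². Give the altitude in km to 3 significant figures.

1350 km

T = 112.6 min = 6756.0 s.
From T = 2π√(a³/μ): a = (μ T²/4π²)^(1/3) = (398600 × 6756.0² / 4π²)^(1/3) = 7724 km.
Altitude h = a − R = 7724 − 6371 = 1353 km.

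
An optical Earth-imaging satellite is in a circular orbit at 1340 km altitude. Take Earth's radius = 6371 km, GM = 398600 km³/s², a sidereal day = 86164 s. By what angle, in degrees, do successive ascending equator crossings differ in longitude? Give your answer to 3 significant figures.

28.2°

Semi-major axis a = 6371 + 1340 = 7711 km. Period T = 2π√(a³/μ) = 2π√(7711³/398600) = 6738.7 s = 112.31 min.
During one orbit Earth rotates (6738.7 / 86164) × 360° = 28.15°.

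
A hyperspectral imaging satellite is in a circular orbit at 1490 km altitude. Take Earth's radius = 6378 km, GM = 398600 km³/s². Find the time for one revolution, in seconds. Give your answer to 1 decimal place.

Semi-major axis a = 6378 + 1490 = 7868 km. Period T = 2π√(a³/μ) = 2π√(7868³/398600) = 6945.6 s = 115.76 min.

6945.6 seconds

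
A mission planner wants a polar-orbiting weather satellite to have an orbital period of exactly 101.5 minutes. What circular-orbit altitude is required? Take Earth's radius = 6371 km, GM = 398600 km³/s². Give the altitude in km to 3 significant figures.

837 km

T = 101.5 min = 6090.0 s.
From T = 2π√(a³/μ): a = (μ T²/4π²)^(1/3) = (398600 × 6090.0² / 4π²)^(1/3) = 7208 km.
Altitude h = a − R = 7208 − 6371 = 837 km.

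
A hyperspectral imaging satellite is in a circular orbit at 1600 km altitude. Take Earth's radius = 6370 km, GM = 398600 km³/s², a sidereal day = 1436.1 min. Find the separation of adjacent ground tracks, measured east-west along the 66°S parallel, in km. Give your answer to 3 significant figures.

Semi-major axis a = 6370 + 1600 = 7970 km. Period T = 2π√(a³/μ) = 2π√(7970³/398600) = 7081.1 s = 118.02 min.
Node shift per orbit = (7081.1/86166) × 360° = 29.58°.
Equatorial spacing = 29.58 × 111.2 km/° = 3289 km.
At 66° latitude, spacing = 3289 × cos(66°) = 1338 km.

1340 km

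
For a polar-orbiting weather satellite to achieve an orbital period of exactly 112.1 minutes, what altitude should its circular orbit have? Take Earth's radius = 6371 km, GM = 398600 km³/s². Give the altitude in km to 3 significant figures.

T = 112.1 min = 6726.0 s.
From T = 2π√(a³/μ): a = (μ T²/4π²)^(1/3) = (398600 × 6726.0² / 4π²)^(1/3) = 7701 km.
Altitude h = a − R = 7701 − 6371 = 1330 km.

1330 km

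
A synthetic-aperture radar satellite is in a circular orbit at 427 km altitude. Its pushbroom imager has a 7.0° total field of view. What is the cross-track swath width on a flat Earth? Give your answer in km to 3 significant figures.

Half-angle = 7.0°/2 = 3.5°.
Swath width ≈ 2h·tan(θ/2) = 2 × 427 × tan(3.5°) = 52.2 km.

52.2 km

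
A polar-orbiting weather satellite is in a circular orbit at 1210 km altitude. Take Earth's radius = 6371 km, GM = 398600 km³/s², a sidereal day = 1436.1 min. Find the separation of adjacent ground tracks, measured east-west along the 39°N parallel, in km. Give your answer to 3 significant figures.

2370 km

Semi-major axis a = 6371 + 1210 = 7581 km. Period T = 2π√(a³/μ) = 2π√(7581³/398600) = 6569.0 s = 109.48 min.
Node shift per orbit = (6569.0/86166) × 360° = 27.45°.
Equatorial spacing = 27.45 × 111.2 km/° = 3052 km.
At 39° latitude, spacing = 3052 × cos(39°) = 2372 km.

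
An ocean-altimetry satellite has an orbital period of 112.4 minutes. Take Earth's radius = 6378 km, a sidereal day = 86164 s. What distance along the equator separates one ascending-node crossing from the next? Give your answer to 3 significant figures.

3140 km

T = 112.4 min = 6744.0 s.
During one orbit Earth rotates (6744.0 / 86164) × 360° = 28.18°.
At the equator that is 28.18° × (2π·6378/360) km/° = 28.18 × 111.3 = 3137 km.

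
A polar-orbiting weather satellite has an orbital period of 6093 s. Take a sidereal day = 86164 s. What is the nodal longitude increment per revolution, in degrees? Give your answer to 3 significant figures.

25.5°

During one orbit Earth rotates (6093.0 / 86164) × 360° = 25.46°.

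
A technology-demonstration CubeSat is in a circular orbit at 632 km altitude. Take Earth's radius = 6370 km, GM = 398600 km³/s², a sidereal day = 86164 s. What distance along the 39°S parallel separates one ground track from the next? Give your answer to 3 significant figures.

Semi-major axis a = 6370 + 632 = 7002 km. Period T = 2π√(a³/μ) = 2π√(7002³/398600) = 5831.0 s = 97.18 min.
Node shift per orbit = (5831.0/86164) × 360° = 24.36°.
Equatorial spacing = 24.36 × 111.2 km/° = 2709 km.
At 39° latitude, spacing = 2709 × cos(39°) = 2105 km.

2100 km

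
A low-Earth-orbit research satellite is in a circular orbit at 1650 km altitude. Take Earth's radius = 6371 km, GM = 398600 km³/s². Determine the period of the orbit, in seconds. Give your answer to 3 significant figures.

7150 seconds

Semi-major axis a = 6371 + 1650 = 8021 km. Period T = 2π√(a³/μ) = 2π√(8021³/398600) = 7149.1 s = 119.15 min.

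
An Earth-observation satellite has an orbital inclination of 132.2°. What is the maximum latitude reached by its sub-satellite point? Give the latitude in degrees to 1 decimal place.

Retrograde orbit: the ground track reaches ±(180° − i) = ±(180 − 132.2) = ±47.8°.

47.8°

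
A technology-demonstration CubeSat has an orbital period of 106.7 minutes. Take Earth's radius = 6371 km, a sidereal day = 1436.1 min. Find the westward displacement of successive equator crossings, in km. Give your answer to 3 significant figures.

T = 106.7 min = 6402.0 s.
During one orbit Earth rotates (6402.0 / 86166) × 360° = 26.75°.
At the equator that is 26.75° × (2π·6371/360) km/° = 26.75 × 111.2 = 2974 km.

2970 km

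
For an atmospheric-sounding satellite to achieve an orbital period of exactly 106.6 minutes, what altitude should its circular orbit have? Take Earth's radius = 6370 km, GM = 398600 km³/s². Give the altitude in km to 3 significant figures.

T = 106.6 min = 6396.0 s.
From T = 2π√(a³/μ): a = (μ T²/4π²)^(1/3) = (398600 × 6396.0² / 4π²)^(1/3) = 7447 km.
Altitude h = a − R = 7447 − 6370 = 1077 km.

1080 km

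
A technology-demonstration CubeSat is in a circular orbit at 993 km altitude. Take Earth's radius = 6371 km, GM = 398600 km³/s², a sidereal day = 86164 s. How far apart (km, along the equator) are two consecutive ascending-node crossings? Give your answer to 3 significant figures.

2920 km

Semi-major axis a = 6371 + 993 = 7364 km. Period T = 2π√(a³/μ) = 2π√(7364³/398600) = 6289.0 s = 104.82 min.
During one orbit Earth rotates (6289.0 / 86164) × 360° = 26.28°.
At the equator that is 26.28° × (2π·6371/360) km/° = 26.28 × 111.2 = 2922 km.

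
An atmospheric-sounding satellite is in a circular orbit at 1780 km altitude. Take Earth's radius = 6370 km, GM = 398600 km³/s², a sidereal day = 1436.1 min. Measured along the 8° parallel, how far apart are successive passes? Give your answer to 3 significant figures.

3370 km

Semi-major axis a = 6370 + 1780 = 8150 km. Period T = 2π√(a³/μ) = 2π√(8150³/398600) = 7322.3 s = 122.04 min.
Node shift per orbit = (7322.3/86166) × 360° = 30.59°.
Equatorial spacing = 30.59 × 111.2 km/° = 3401 km.
At 8° latitude, spacing = 3401 × cos(8°) = 3368 km.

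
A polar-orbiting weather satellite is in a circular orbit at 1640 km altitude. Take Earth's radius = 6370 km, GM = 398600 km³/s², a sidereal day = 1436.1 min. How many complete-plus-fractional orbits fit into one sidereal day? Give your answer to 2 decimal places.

Semi-major axis a = 6370 + 1640 = 8010 km. Period T = 2π√(a³/μ) = 2π√(8010³/398600) = 7134.4 s = 118.91 min.
Orbits per sidereal day = 86166 / 7134.4 = 12.077.

12.08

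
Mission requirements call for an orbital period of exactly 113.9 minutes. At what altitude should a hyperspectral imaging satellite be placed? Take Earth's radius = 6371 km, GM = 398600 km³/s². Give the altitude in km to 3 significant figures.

1410 km

T = 113.9 min = 6834.0 s.
From T = 2π√(a³/μ): a = (μ T²/4π²)^(1/3) = (398600 × 6834.0² / 4π²)^(1/3) = 7784 km.
Altitude h = a − R = 7784 − 6371 = 1413 km.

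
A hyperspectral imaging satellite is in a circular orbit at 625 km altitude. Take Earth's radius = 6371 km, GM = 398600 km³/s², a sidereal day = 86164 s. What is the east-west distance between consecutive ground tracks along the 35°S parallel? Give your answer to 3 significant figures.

Semi-major axis a = 6371 + 625 = 6996 km. Period T = 2π√(a³/μ) = 2π√(6996³/398600) = 5823.5 s = 97.06 min.
Node shift per orbit = (5823.5/86164) × 360° = 24.33°.
Equatorial spacing = 24.33 × 111.2 km/° = 2706 km.
At 35° latitude, spacing = 2706 × cos(35°) = 2216 km.

2220 km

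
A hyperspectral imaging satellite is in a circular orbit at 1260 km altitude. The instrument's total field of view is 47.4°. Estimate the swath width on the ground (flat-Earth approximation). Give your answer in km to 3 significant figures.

1110 km

Half-angle = 47.4°/2 = 23.7°.
Swath width ≈ 2h·tan(θ/2) = 2 × 1260 × tan(23.7°) = 1106.2 km.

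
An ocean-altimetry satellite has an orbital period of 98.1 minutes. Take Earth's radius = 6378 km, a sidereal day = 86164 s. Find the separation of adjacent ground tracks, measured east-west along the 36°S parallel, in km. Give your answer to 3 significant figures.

T = 98.1 min = 5886.0 s.
Node shift per orbit = (5886.0/86164) × 360° = 24.59°.
Equatorial spacing = 24.59 × 111.3 km/° = 2738 km.
At 36° latitude, spacing = 2738 × cos(36°) = 2215 km.

2210 km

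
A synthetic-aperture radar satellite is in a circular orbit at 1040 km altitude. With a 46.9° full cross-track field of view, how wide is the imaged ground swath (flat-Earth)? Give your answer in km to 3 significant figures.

902 km

Half-angle = 46.9°/2 = 23.45°.
Swath width ≈ 2h·tan(θ/2) = 2 × 1040 × tan(23.45°) = 902.3 km.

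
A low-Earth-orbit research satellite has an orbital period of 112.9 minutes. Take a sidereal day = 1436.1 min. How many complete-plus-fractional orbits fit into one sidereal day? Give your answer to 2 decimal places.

12.72

T = 112.9 min = 6774.0 s.
Orbits per sidereal day = 86166 / 6774.0 = 12.720.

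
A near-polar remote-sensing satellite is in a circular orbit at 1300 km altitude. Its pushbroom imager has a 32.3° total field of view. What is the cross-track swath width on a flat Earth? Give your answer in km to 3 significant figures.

Half-angle = 32.3°/2 = 16.15°.
Swath width ≈ 2h·tan(θ/2) = 2 × 1300 × tan(16.15°) = 752.9 km.

753 km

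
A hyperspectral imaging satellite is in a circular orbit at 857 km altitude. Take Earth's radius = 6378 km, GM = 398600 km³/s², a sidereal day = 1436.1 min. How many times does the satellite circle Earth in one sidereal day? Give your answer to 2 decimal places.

Semi-major axis a = 6378 + 857 = 7235 km. Period T = 2π√(a³/μ) = 2π√(7235³/398600) = 6124.5 s = 102.07 min.
Orbits per sidereal day = 86166 / 6124.5 = 14.069.

14.07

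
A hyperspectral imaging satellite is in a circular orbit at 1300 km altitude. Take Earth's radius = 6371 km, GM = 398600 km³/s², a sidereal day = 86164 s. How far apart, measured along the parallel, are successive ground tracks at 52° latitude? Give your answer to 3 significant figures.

1910 km

Semi-major axis a = 6371 + 1300 = 7671 km. Period T = 2π√(a³/μ) = 2π√(7671³/398600) = 6686.4 s = 111.44 min.
Node shift per orbit = (6686.4/86164) × 360° = 27.94°.
Equatorial spacing = 27.94 × 111.2 km/° = 3106 km.
At 52° latitude, spacing = 3106 × cos(52°) = 1912 km.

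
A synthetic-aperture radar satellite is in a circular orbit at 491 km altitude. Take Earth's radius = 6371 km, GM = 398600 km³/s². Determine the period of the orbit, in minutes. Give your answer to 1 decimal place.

94.3 min

Semi-major axis a = 6371 + 491 = 6862 km. Period T = 2π√(a³/μ) = 2π√(6862³/398600) = 5657.0 s = 94.28 min.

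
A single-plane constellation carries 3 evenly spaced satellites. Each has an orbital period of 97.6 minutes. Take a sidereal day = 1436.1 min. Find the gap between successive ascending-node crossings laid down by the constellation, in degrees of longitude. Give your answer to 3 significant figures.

8.16°

T = 97.6 min = 5856.0 s.
Single-satellite node shift = (5856.0/86166) × 360° = 24.47°.
With 3 satellites evenly phased, successive equator crossings are 24.47/3 = 8.155° apart.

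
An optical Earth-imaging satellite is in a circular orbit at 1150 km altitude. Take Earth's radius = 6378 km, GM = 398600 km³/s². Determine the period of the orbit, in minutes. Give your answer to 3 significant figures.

Semi-major axis a = 6378 + 1150 = 7528 km. Period T = 2π√(a³/μ) = 2π√(7528³/398600) = 6500.3 s = 108.34 min.

108 min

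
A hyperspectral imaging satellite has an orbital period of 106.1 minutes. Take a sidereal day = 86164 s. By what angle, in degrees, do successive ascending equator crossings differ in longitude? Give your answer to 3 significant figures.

26.6°

T = 106.1 min = 6366.0 s.
During one orbit Earth rotates (6366.0 / 86164) × 360° = 26.60°.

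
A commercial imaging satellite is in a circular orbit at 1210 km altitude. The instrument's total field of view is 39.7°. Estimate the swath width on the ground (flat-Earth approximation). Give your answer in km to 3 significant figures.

Half-angle = 39.7°/2 = 19.85°.
Swath width ≈ 2h·tan(θ/2) = 2 × 1210 × tan(19.85°) = 873.6 km.

874 km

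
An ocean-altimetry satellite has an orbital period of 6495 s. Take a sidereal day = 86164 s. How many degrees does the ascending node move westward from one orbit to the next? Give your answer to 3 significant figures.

27.1°

During one orbit Earth rotates (6495.0 / 86164) × 360° = 27.14°.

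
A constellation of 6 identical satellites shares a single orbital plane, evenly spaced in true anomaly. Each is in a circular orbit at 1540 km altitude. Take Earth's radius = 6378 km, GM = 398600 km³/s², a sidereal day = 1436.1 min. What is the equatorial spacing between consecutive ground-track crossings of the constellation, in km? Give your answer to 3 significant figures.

544 km

Semi-major axis a = 6378 + 1540 = 7918 km. Period T = 2π√(a³/μ) = 2π√(7918³/398600) = 7011.9 s = 116.86 min.
Single-satellite node shift = (7011.9/86166) × 360° = 29.30°.
With 6 satellites evenly phased, successive equator crossings are 29.30/6 = 4.883° apart.
That is 4.883 × 111.3 = 544 km at the equator.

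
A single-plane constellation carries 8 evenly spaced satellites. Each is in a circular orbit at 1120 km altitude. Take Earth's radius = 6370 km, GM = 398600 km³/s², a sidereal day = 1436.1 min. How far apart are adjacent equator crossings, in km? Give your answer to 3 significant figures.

375 km

Semi-major axis a = 6370 + 1120 = 7490 km. Period T = 2π√(a³/μ) = 2π√(7490³/398600) = 6451.1 s = 107.52 min.
Single-satellite node shift = (6451.1/86166) × 360° = 26.95°.
With 8 satellites evenly phased, successive equator crossings are 26.95/8 = 3.369° apart.
That is 3.369 × 111.2 = 375 km at the equator.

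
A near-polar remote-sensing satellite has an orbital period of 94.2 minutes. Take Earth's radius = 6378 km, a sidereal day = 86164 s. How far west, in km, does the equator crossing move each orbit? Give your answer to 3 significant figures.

2630 km

T = 94.2 min = 5652.0 s.
During one orbit Earth rotates (5652.0 / 86164) × 360° = 23.61°.
At the equator that is 23.61° × (2π·6378/360) km/° = 23.61 × 111.3 = 2629 km.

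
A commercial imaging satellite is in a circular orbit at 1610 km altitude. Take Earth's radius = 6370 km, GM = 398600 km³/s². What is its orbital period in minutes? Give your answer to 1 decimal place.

118.2 min

Semi-major axis a = 6370 + 1610 = 7980 km. Period T = 2π√(a³/μ) = 2π√(7980³/398600) = 7094.4 s = 118.24 min.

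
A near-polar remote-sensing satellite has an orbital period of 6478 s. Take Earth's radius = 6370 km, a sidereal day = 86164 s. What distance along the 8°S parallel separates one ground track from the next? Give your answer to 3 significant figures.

Node shift per orbit = (6478.0/86164) × 360° = 27.07°.
Equatorial spacing = 27.07 × 111.2 km/° = 3009 km.
At 8° latitude, spacing = 3009 × cos(8°) = 2980 km.

2980 km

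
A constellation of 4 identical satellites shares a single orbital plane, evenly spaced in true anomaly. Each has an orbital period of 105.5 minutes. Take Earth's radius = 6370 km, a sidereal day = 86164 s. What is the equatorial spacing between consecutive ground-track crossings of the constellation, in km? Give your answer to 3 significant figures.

735 km

T = 105.5 min = 6330.0 s.
Single-satellite node shift = (6330.0/86164) × 360° = 26.45°.
With 4 satellites evenly phased, successive equator crossings are 26.45/4 = 6.612° apart.
That is 6.612 × 111.2 = 735 km at the equator.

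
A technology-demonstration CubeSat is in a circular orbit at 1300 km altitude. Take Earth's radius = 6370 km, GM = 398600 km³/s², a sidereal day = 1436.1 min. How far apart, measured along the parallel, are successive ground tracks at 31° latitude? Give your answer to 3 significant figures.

Semi-major axis a = 6370 + 1300 = 7670 km. Period T = 2π√(a³/μ) = 2π√(7670³/398600) = 6685.0 s = 111.42 min.
Node shift per orbit = (6685.0/86166) × 360° = 27.93°.
Equatorial spacing = 27.93 × 111.2 km/° = 3105 km.
At 31° latitude, spacing = 3105 × cos(31°) = 2662 km.

2660 km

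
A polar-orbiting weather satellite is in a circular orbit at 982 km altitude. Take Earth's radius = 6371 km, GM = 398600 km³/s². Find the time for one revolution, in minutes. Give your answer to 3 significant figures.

Semi-major axis a = 6371 + 982 = 7353 km. Period T = 2π√(a³/μ) = 2π√(7353³/398600) = 6274.9 s = 104.58 min.

105 min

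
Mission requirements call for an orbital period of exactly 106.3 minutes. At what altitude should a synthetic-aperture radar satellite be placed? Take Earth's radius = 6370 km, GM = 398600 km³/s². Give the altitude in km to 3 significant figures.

T = 106.3 min = 6378.0 s.
From T = 2π√(a³/μ): a = (μ T²/4π²)^(1/3) = (398600 × 6378.0² / 4π²)^(1/3) = 7433 km.
Altitude h = a − R = 7433 − 6370 = 1063 km.

1060 km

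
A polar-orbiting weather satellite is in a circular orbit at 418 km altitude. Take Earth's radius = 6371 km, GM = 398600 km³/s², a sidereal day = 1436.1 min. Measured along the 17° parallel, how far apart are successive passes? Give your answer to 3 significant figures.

2470 km

Semi-major axis a = 6371 + 418 = 6789 km. Period T = 2π√(a³/μ) = 2π√(6789³/398600) = 5567.0 s = 92.78 min.
Node shift per orbit = (5567.0/86166) × 360° = 23.26°.
Equatorial spacing = 23.26 × 111.2 km/° = 2586 km.
At 17° latitude, spacing = 2586 × cos(17°) = 2473 km.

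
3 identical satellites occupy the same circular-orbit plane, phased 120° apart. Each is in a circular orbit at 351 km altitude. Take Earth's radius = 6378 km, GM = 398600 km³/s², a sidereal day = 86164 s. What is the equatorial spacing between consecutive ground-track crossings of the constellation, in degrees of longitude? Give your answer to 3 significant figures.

7.65°

Semi-major axis a = 6378 + 351 = 6729 km. Period T = 2π√(a³/μ) = 2π√(6729³/398600) = 5493.3 s = 91.56 min.
Single-satellite node shift = (5493.3/86164) × 360° = 22.95°.
With 3 satellites evenly phased, successive equator crossings are 22.95/3 = 7.651° apart.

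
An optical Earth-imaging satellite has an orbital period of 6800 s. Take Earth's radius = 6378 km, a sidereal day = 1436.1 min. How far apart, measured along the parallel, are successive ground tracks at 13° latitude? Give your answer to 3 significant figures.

Node shift per orbit = (6800.0/86166) × 360° = 28.41°.
Equatorial spacing = 28.41 × 111.3 km/° = 3163 km.
At 13° latitude, spacing = 3163 × cos(13°) = 3081 km.

3080 km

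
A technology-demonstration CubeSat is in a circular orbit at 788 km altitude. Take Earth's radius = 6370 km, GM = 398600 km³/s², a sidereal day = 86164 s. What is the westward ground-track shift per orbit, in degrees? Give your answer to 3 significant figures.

25.2°

Semi-major axis a = 6370 + 788 = 7158 km. Period T = 2π√(a³/μ) = 2π√(7158³/398600) = 6027.0 s = 100.45 min.
During one orbit Earth rotates (6027.0 / 86164) × 360° = 25.18°.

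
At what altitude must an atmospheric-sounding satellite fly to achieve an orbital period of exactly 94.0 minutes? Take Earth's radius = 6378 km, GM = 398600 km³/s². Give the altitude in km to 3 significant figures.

T = 94.0 min = 5640.0 s.
From T = 2π√(a³/μ): a = (μ T²/4π²)^(1/3) = (398600 × 5640.0² / 4π²)^(1/3) = 6848 km.
Altitude h = a − R = 6848 − 6378 = 470 km.

470 km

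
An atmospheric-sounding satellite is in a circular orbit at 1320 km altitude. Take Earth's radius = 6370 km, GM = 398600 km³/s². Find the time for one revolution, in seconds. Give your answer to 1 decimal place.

Semi-major axis a = 6370 + 1320 = 7690 km. Period T = 2π√(a³/μ) = 2π√(7690³/398600) = 6711.2 s = 111.85 min.

6711.2 seconds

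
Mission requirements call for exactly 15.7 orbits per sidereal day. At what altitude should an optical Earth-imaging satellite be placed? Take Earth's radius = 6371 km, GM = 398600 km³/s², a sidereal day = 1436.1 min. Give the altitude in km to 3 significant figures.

354 km

Required period T = 86166 / 15.7 = 5488.3 s.
From T = 2π√(a³/μ): a = (μ T²/4π²)^(1/3) = (398600 × 5488.3² / 4π²)^(1/3) = 6725 km.
Altitude h = a − R = 6725 − 6371 = 354 km.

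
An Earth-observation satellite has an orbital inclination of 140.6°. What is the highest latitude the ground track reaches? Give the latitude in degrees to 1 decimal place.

39.4°

Retrograde orbit: the ground track reaches ±(180° − i) = ±(180 − 140.6) = ±39.4°.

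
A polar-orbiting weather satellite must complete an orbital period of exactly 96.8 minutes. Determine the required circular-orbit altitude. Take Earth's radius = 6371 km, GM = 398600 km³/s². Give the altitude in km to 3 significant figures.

613 km

T = 96.8 min = 5808.0 s.
From T = 2π√(a³/μ): a = (μ T²/4π²)^(1/3) = (398600 × 5808.0² / 4π²)^(1/3) = 6984 km.
Altitude h = a − R = 6984 − 6371 = 613 km.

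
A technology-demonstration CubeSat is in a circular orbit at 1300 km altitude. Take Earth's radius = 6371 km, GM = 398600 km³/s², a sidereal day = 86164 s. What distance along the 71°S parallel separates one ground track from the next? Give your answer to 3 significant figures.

1010 km

Semi-major axis a = 6371 + 1300 = 7671 km. Period T = 2π√(a³/μ) = 2π√(7671³/398600) = 6686.4 s = 111.44 min.
Node shift per orbit = (6686.4/86164) × 360° = 27.94°.
Equatorial spacing = 27.94 × 111.2 km/° = 3106 km.
At 71° latitude, spacing = 3106 × cos(71°) = 1011 km.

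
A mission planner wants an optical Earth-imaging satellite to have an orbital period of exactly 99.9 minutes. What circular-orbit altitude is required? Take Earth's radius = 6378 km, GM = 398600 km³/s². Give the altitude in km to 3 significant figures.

754 km

T = 99.9 min = 5994.0 s.
From T = 2π√(a³/μ): a = (μ T²/4π²)^(1/3) = (398600 × 5994.0² / 4π²)^(1/3) = 7132 km.
Altitude h = a − R = 7132 − 6378 = 754 km.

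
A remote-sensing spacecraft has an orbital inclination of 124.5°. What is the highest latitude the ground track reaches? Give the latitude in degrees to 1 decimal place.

55.5°

Retrograde orbit: the ground track reaches ±(180° − i) = ±(180 − 124.5) = ±55.5°.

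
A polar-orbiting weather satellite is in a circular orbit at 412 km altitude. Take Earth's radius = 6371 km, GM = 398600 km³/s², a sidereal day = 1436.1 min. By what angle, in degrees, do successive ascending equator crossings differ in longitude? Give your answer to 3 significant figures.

23.2°

Semi-major axis a = 6371 + 412 = 6783 km. Period T = 2π√(a³/μ) = 2π√(6783³/398600) = 5559.6 s = 92.66 min.
During one orbit Earth rotates (5559.6 / 86166) × 360° = 23.23°.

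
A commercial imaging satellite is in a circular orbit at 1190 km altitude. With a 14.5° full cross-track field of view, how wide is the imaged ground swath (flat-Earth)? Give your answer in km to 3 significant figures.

Half-angle = 14.5°/2 = 7.25°.
Swath width ≈ 2h·tan(θ/2) = 2 × 1190 × tan(7.25°) = 302.8 km.

303 km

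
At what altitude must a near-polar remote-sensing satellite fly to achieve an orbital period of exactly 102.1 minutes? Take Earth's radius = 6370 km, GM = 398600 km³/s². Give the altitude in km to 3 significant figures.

T = 102.1 min = 6126.0 s.
From T = 2π√(a³/μ): a = (μ T²/4π²)^(1/3) = (398600 × 6126.0² / 4π²)^(1/3) = 7236 km.
Altitude h = a − R = 7236 − 6370 = 866 km.

866 km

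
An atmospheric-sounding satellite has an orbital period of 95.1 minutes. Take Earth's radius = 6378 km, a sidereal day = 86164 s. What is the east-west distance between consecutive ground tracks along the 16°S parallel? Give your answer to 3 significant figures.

2550 km

T = 95.1 min = 5706.0 s.
Node shift per orbit = (5706.0/86164) × 360° = 23.84°.
Equatorial spacing = 23.84 × 111.3 km/° = 2654 km.
At 16° latitude, spacing = 2654 × cos(16°) = 2551 km.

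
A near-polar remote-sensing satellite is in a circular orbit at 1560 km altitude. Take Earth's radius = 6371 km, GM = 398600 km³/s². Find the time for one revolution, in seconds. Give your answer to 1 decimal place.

7029.2 seconds

Semi-major axis a = 6371 + 1560 = 7931 km. Period T = 2π√(a³/μ) = 2π√(7931³/398600) = 7029.2 s = 117.15 min.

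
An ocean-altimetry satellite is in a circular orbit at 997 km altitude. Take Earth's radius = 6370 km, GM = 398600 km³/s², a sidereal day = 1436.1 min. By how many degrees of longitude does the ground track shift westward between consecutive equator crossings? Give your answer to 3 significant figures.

26.3°

Semi-major axis a = 6370 + 997 = 7367 km. Period T = 2π√(a³/μ) = 2π√(7367³/398600) = 6292.8 s = 104.88 min.
During one orbit Earth rotates (6292.8 / 86166) × 360° = 26.29°.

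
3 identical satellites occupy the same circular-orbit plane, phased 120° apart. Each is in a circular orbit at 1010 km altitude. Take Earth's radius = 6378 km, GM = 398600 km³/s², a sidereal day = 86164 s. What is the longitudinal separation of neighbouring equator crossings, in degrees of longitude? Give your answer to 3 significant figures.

Semi-major axis a = 6378 + 1010 = 7388 km. Period T = 2π√(a³/μ) = 2π√(7388³/398600) = 6319.8 s = 105.33 min.
Single-satellite node shift = (6319.8/86164) × 360° = 26.40°.
With 3 satellites evenly phased, successive equator crossings are 26.40/3 = 8.802° apart.

8.80°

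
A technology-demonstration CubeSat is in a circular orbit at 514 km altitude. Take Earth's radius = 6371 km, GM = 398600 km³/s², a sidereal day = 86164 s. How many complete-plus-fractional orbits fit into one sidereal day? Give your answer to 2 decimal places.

15.16

Semi-major axis a = 6371 + 514 = 6885 km. Period T = 2π√(a³/μ) = 2π√(6885³/398600) = 5685.5 s = 94.76 min.
Orbits per sidereal day = 86164 / 5685.5 = 15.155.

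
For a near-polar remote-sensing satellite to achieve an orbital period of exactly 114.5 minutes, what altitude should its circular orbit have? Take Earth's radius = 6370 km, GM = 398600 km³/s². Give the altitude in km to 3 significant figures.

1440 km

T = 114.5 min = 6870.0 s.
From T = 2π√(a³/μ): a = (μ T²/4π²)^(1/3) = (398600 × 6870.0² / 4π²)^(1/3) = 7811 km.
Altitude h = a − R = 7811 − 6370 = 1441 km.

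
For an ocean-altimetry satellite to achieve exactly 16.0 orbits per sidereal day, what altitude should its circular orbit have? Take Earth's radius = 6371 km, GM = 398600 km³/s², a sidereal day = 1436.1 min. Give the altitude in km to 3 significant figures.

Required period T = 86166 / 16.0 = 5385.4 s.
From T = 2π√(a³/μ): a = (μ T²/4π²)^(1/3) = (398600 × 5385.4² / 4π²)^(1/3) = 6641 km.
Altitude h = a − R = 6641 − 6371 = 270 km.

270 km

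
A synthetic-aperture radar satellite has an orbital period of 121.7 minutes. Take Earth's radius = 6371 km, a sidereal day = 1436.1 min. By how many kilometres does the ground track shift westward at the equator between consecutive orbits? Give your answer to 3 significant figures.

T = 121.7 min = 7302.0 s.
During one orbit Earth rotates (7302.0 / 86166) × 360° = 30.51°.
At the equator that is 30.51° × (2π·6371/360) km/° = 30.51 × 111.2 = 3392 km.

3390 km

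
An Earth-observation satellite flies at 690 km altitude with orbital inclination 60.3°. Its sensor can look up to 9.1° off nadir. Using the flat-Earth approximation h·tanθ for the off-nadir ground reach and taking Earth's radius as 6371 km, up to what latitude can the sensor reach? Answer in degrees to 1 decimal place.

For a prograde orbit the ground track reaches latitude ±i = ±60.3°.
Sensor half-swath on the ground ≈ 690·tan(9.1°) = 111 km = 0.99° of latitude.
Maximum observable latitude ≈ 60.3 + 0.99 = 61.3°.

61.3°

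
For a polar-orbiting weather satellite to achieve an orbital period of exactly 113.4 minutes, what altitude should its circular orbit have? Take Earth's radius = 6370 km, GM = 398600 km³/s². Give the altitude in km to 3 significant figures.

T = 113.4 min = 6804.0 s.
From T = 2π√(a³/μ): a = (μ T²/4π²)^(1/3) = (398600 × 6804.0² / 4π²)^(1/3) = 7761 km.
Altitude h = a − R = 7761 − 6370 = 1391 km.

1390 km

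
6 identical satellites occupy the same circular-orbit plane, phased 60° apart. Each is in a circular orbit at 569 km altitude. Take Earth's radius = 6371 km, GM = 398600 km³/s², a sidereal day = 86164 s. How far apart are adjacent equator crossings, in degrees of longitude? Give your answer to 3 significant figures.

Semi-major axis a = 6371 + 569 = 6940 km. Period T = 2π√(a³/μ) = 2π√(6940³/398600) = 5753.7 s = 95.90 min.
Single-satellite node shift = (5753.7/86164) × 360° = 24.04°.
With 6 satellites evenly phased, successive equator crossings are 24.04/6 = 4.007° apart.

4.01°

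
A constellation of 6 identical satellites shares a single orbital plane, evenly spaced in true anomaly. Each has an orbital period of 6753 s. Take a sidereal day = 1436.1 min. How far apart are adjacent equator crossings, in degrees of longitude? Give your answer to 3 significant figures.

Single-satellite node shift = (6753.0/86166) × 360° = 28.21°.
With 6 satellites evenly phased, successive equator crossings are 28.21/6 = 4.702° apart.

4.70°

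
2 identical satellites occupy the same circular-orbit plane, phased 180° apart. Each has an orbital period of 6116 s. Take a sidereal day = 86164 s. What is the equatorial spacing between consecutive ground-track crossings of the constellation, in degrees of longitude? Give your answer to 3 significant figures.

12.8°

Single-satellite node shift = (6116.0/86164) × 360° = 25.55°.
With 2 satellites evenly phased, successive equator crossings are 25.55/2 = 12.777° apart.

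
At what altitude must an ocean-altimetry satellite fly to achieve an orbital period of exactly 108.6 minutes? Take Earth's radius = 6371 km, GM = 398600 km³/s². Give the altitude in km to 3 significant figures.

1170 km

T = 108.6 min = 6516.0 s.
From T = 2π√(a³/μ): a = (μ T²/4π²)^(1/3) = (398600 × 6516.0² / 4π²)^(1/3) = 7540 km.
Altitude h = a − R = 7540 − 6371 = 1169 km.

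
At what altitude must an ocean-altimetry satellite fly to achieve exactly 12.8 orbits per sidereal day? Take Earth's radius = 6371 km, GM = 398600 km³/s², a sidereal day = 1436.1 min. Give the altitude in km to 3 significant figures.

1330 km

Required period T = 86166 / 12.8 = 6731.7 s.
From T = 2π√(a³/μ): a = (μ T²/4π²)^(1/3) = (398600 × 6731.7² / 4π²)^(1/3) = 7706 km.
Altitude h = a − R = 7706 − 6371 = 1335 km.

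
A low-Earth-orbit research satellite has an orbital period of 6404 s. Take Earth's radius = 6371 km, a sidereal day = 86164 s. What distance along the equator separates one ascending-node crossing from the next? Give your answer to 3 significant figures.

2980 km

During one orbit Earth rotates (6404.0 / 86164) × 360° = 26.76°.
At the equator that is 26.76° × (2π·6371/360) km/° = 26.76 × 111.2 = 2975 km.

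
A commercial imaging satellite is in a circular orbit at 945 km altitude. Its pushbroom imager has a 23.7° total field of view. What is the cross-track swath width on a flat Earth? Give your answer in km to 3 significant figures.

Half-angle = 23.7°/2 = 11.85°.
Swath width ≈ 2h·tan(θ/2) = 2 × 945 × tan(11.85°) = 396.6 km.

397 km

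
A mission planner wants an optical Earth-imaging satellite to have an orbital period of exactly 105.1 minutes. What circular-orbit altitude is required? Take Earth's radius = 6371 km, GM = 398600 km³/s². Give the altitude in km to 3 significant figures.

T = 105.1 min = 6306.0 s.
From T = 2π√(a³/μ): a = (μ T²/4π²)^(1/3) = (398600 × 6306.0² / 4π²)^(1/3) = 7377 km.
Altitude h = a − R = 7377 − 6371 = 1006 km.

1010 km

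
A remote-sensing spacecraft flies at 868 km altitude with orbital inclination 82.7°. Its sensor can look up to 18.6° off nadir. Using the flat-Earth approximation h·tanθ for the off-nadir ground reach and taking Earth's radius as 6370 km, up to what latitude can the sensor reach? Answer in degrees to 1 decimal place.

85.3°

For a prograde orbit the ground track reaches latitude ±i = ±82.7°.
Sensor half-swath on the ground ≈ 868·tan(18.6°) = 292 km = 2.63° of latitude.
Maximum observable latitude ≈ 82.7 + 2.63 = 85.3°.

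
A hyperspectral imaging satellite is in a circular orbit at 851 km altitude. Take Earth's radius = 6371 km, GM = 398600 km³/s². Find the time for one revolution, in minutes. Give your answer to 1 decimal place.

101.8 min

Semi-major axis a = 6371 + 851 = 7222 km. Period T = 2π√(a³/μ) = 2π√(7222³/398600) = 6108.0 s = 101.80 min.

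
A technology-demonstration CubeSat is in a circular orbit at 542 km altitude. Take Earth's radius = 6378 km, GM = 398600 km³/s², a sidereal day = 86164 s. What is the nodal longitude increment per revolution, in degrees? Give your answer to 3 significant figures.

23.9°

Semi-major axis a = 6378 + 542 = 6920 km. Period T = 2π√(a³/μ) = 2π√(6920³/398600) = 5728.9 s = 95.48 min.
During one orbit Earth rotates (5728.9 / 86164) × 360° = 23.94°.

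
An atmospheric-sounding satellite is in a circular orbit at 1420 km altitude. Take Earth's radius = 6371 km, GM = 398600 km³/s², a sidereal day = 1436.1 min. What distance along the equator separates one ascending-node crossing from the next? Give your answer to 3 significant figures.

Semi-major axis a = 6371 + 1420 = 7791 km. Period T = 2π√(a³/μ) = 2π√(7791³/398600) = 6843.9 s = 114.06 min.
During one orbit Earth rotates (6843.9 / 86166) × 360° = 28.59°.
At the equator that is 28.59° × (2π·6371/360) km/° = 28.59 × 111.2 = 3179 km.

3180 km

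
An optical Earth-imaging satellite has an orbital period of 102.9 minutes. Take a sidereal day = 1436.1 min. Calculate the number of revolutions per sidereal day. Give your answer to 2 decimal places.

13.96

T = 102.9 min = 6174.0 s.
Orbits per sidereal day = 86166 / 6174.0 = 13.956.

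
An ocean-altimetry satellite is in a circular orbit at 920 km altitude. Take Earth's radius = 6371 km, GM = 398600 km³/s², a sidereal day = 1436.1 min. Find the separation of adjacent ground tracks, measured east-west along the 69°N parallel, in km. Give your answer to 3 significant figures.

Semi-major axis a = 6371 + 920 = 7291 km. Period T = 2π√(a³/μ) = 2π√(7291³/398600) = 6195.7 s = 103.26 min.
Node shift per orbit = (6195.7/86166) × 360° = 25.89°.
Equatorial spacing = 25.89 × 111.2 km/° = 2878 km.
At 69° latitude, spacing = 2878 × cos(69°) = 1032 km.

1030 km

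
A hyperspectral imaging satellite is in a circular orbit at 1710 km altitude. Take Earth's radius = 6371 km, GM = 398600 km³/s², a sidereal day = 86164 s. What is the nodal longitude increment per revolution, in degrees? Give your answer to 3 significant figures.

30.2°

Semi-major axis a = 6371 + 1710 = 8081 km. Period T = 2π√(a³/μ) = 2π√(8081³/398600) = 7229.5 s = 120.49 min.
During one orbit Earth rotates (7229.5 / 86164) × 360° = 30.21°.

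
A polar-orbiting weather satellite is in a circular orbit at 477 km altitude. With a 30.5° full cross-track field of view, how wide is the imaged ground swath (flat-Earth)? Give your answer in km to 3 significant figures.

Half-angle = 30.5°/2 = 15.25°.
Swath width ≈ 2h·tan(θ/2) = 2 × 477 × tan(15.25°) = 260.1 km.

260 km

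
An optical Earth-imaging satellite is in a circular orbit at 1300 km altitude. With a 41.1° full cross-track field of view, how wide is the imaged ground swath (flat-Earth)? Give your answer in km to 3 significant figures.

975 km

Half-angle = 41.1°/2 = 20.55°.
Swath width ≈ 2h·tan(θ/2) = 2 × 1300 × tan(20.55°) = 974.7 km.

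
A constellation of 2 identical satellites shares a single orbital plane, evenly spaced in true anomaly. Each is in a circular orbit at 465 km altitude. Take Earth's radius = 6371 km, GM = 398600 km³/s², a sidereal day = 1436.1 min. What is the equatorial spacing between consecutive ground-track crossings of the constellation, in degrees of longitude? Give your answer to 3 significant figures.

11.8°

Semi-major axis a = 6371 + 465 = 6836 km. Period T = 2π√(a³/μ) = 2π√(6836³/398600) = 5624.9 s = 93.75 min.
Single-satellite node shift = (5624.9/86166) × 360° = 23.50°.
With 2 satellites evenly phased, successive equator crossings are 23.50/2 = 11.750° apart.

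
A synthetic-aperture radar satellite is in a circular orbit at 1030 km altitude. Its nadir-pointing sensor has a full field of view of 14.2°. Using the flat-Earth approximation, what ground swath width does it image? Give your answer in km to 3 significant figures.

Half-angle = 14.2°/2 = 7.1°.
Swath width ≈ 2h·tan(θ/2) = 2 × 1030 × tan(7.1°) = 256.6 km.

257 km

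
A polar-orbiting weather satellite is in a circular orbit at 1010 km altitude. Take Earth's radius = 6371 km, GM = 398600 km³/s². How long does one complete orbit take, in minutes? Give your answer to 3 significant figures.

Semi-major axis a = 6371 + 1010 = 7381 km. Period T = 2π√(a³/μ) = 2π√(7381³/398600) = 6310.8 s = 105.18 min.

105 min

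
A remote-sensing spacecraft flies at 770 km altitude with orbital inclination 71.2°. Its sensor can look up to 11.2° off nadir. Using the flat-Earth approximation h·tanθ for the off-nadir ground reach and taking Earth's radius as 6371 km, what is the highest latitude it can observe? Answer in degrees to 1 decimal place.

72.6°

For a prograde orbit the ground track reaches latitude ±i = ±71.2°.
Sensor half-swath on the ground ≈ 770·tan(11.2°) = 152 km = 1.37° of latitude.
Maximum observable latitude ≈ 71.2 + 1.37 = 72.6°.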